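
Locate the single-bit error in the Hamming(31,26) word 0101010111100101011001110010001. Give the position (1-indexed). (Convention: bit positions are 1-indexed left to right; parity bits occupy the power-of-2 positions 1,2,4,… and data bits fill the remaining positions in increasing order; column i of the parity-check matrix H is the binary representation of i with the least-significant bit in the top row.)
Syndrome s = H · r^T (mod 2), r = 0101010111100101011001110010001:
  s[0] = (1010101010101010101010101010101)·(0101010111100101011001110010001) mod 2 = 0+0+0+0+0+0+0+0+1+0+1+0+0+0+0+0+0+0+1+0+0+0+1+0+0+0+1+0+0+0+1 mod 2 = 0
  s[1] = (0110011001100110011001100110011)·(0101010111100101011001110010001) mod 2 = 0+1+0+0+0+1+0+0+0+1+1+0+0+1+0+0+0+1+1+0+0+1+1+0+0+0+1+0+0+0+1 mod 2 = 1
  s[2] = (0001111000011110000111100001111)·(0101010111100101011001110010001) mod 2 = 0+0+0+1+0+1+0+0+0+0+0+0+0+1+0+0+0+0+0+0+0+1+1+0+0+0+0+0+0+0+1 mod 2 = 0
  s[3] = (0000000111111110000000011111111)·(0101010111100101011001110010001) mod 2 = 0+0+0+0+0+0+0+1+1+1+1+0+0+1+0+0+0+0+0+0+0+0+0+1+0+0+1+0+0+0+1 mod 2 = 0
  s[4] = (0000000000000001111111111111111)·(0101010111100101011001110010001) mod 2 = 0+0+0+0+0+0+0+0+0+0+0+0+0+0+0+1+0+1+1+0+0+1+1+1+0+0+1+0+0+0+1 mod 2 = 0
Syndrome = 01000
Column i of H is the binary representation of i, so the syndrome is the binary index of the flipped bit.
Read s = 01000 with s[0] as LSB: 0·2^0 + 1·2^1 + 0·2^2 + 0·2^3 + 0·2^4 = 2.
Error is at bit position 2.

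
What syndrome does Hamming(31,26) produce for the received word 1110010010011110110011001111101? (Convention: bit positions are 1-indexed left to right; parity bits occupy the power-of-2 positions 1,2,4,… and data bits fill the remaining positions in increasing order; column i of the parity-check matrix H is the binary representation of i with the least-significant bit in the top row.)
Syndrome s = H · r^T (mod 2), r = 1110010010011110110011001111101:
  s[0] = (1010101010101010101010101010101)·(1110010010011110110011001111101) mod 2 = 1+0+1+0+0+0+0+0+1+0+0+0+1+0+1+0+1+0+0+0+1+0+0+0+1+0+1+0+1+0+1 mod 2 = 1
  s[1] = (0110011001100110011001100110011)·(1110010010011110110011001111101) mod 2 = 0+1+1+0+0+1+0+0+0+0+0+0+0+1+1+0+0+1+0+0+0+1+0+0+0+1+1+0+0+0+1 mod 2 = 0
  s[2] = (0001111000011110000111100001111)·(1110010010011110110011001111101) mod 2 = 0+0+0+0+0+1+0+0+0+0+0+1+1+1+1+0+0+0+0+0+1+1+0+0+0+0+0+1+1+0+1 mod 2 = 0
  s[3] = (0000000111111110000000011111111)·(1110010010011110110011001111101) mod 2 = 0+0+0+0+0+0+0+0+1+0+0+1+1+1+1+0+0+0+0+0+0+0+0+0+1+1+1+1+1+0+1 mod 2 = 1
  s[4] = (0000000000000001111111111111111)·(1110010010011110110011001111101) mod 2 = 0+0+0+0+0+0+0+0+0+0+0+0+0+0+0+0+1+1+0+0+1+1+0+0+1+1+1+1+1+0+1 mod 2 = 0
Syndrome = 10010
Non-zero syndrome: error at position 9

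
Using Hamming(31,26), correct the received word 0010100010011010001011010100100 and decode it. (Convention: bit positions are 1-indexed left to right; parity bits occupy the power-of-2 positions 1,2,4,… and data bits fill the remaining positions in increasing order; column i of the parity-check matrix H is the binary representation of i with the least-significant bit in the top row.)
Syndrome s = H · r^T (mod 2), r = 0010100010011010001011010100100:
  s[0] = (1010101010101010101010101010101)·(0010100010011010001011010100100) mod 2 = 0+0+1+0+1+0+0+0+1+0+0+0+1+0+1+0+0+0+1+0+1+0+0+0+0+0+0+0+1+0+0 mod 2 = 0
  s[1] = (0110011001100110011001100110011)·(0010100010011010001011010100100) mod 2 = 0+0+1+0+0+0+0+0+0+0+0+0+0+0+1+0+0+0+1+0+0+1+0+0+0+1+0+0+0+0+0 mod 2 = 1
  s[2] = (0001111000011110000111100001111)·(0010100010011010001011010100100) mod 2 = 0+0+0+0+1+0+0+0+0+0+0+1+1+0+1+0+0+0+0+0+1+1+0+0+0+0+0+0+1+0+0 mod 2 = 1
  s[3] = (0000000111111110000000011111111)·(0010100010011010001011010100100) mod 2 = 0+0+0+0+0+0+0+0+1+0+0+1+1+0+1+0+0+0+0+0+0+0+0+1+0+1+0+0+1+0+0 mod 2 = 1
  s[4] = (0000000000000001111111111111111)·(0010100010011010001011010100100) mod 2 = 0+0+0+0+0+0+0+0+0+0+0+0+0+0+0+0+0+0+1+0+1+1+0+1+0+1+0+0+1+0+0 mod 2 = 0
Syndrome = 01110
Column 14 of H equals this syndrome → error at bit 14 (1-indexed).
Flip bit 14: 0010100010011010001011010100100 → 0010100010011110001011010100100
Extract data bits at positions {3,5,6,7,9,10,11,12,13,14,15,17,18,19,20,21,22,23,24,25,26,27,28,29,30,31}: 11001001111001011010100100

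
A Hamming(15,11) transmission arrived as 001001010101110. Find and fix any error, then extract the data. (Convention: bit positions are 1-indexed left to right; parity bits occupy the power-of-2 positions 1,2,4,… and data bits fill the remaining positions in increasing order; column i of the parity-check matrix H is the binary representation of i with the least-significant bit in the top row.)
Syndrome s = H · r^T (mod 2), r = 001001010101110:
  s[0] = (101010101010101)·(001001010101110) mod 2 = 0+0+1+0+0+0+0+0+0+0+0+0+1+0+0 mod 2 = 0
  s[1] = (011001100110011)·(001001010101110) mod 2 = 0+0+1+0+0+1+0+0+0+1+0+0+0+1+0 mod 2 = 0
  s[2] = (000111100001111)·(001001010101110) mod 2 = 0+0+0+0+0+1+0+0+0+0+0+1+1+1+0 mod 2 = 0
  s[3] = (000000011111111)·(001001010101110) mod 2 = 0+0+0+0+0+0+0+1+0+1+0+1+1+1+0 mod 2 = 1
Syndrome = 0001
Column 8 of H equals this syndrome → error at bit 8 (1-indexed).
Flip bit 8: 001001010101110 → 001001000101110
Extract data bits at positions {3,5,6,7,9,10,11,12,13,14,15}: 10100101110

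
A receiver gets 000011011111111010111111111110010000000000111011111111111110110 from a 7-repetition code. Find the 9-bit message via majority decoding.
Split into 7-bit blocks and majority-vote each:
  block 1 = 0000110: 2 ones, 5 zeros → 0
  block 2 = 1111111: 7 ones, 0 zeros → 1
  block 3 = 1010111: 5 ones, 2 zeros → 1
  block 4 = 1111111: 7 ones, 0 zeros → 1
  block 5 = 1001000: 2 ones, 5 zeros → 0
  block 6 = 0000000: 0 ones, 7 zeros → 0
  block 7 = 1110111: 6 ones, 1 zeros → 1
  block 8 = 1111111: 7 ones, 0 zeros → 1
  block 9 = 1110110: 5 ones, 2 zeros → 1
Decoded = 011100111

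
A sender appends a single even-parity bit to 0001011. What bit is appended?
Sum of data bits: 0+0+0+1+0+1+1 = 3.
3 mod 2 = 1, so parity bit = 1.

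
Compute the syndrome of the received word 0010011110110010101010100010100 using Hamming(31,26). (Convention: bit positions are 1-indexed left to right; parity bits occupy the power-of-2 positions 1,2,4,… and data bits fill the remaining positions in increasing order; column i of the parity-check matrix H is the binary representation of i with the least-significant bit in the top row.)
Syndrome s = H · r^T (mod 2), r = 0010011110110010101010100010100:
  s[0] = (1010101010101010101010101010101)·(0010011110110010101010100010100) mod 2 = 0+0+1+0+0+0+1+0+1+0+1+0+0+0+1+0+1+0+1+0+1+0+1+0+0+0+1+0+1+0+0 mod 2 = 1
  s[1] = (0110011001100110011001100110011)·(0010011110110010101010100010100) mod 2 = 0+0+1+0+0+1+1+0+0+0+1+0+0+0+1+0+0+0+1+0+0+0+1+0+0+0+1+0+0+0+0 mod 2 = 0
  s[2] = (0001111000011110000111100001111)·(0010011110110010101010100010100) mod 2 = 0+0+0+0+0+1+1+0+0+0+0+1+0+0+1+0+0+0+0+0+1+0+1+0+0+0+0+0+1+0+0 mod 2 = 1
  s[3] = (0000000111111110000000011111111)·(0010011110110010101010100010100) mod 2 = 0+0+0+0+0+0+0+1+1+0+1+1+0+0+1+0+0+0+0+0+0+0+0+0+0+0+1+0+1+0+0 mod 2 = 1
  s[4] = (0000000000000001111111111111111)·(0010011110110010101010100010100) mod 2 = 0+0+0+0+0+0+0+0+0+0+0+0+0+0+0+0+1+0+1+0+1+0+1+0+0+0+1+0+1+0+0 mod 2 = 0
Syndrome = 10110
Non-zero syndrome: error at position 13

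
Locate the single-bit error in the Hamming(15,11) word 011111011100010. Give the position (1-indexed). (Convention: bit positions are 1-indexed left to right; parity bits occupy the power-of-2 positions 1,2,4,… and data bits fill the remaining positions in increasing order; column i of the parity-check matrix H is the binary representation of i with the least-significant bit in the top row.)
Syndrome s = H · r^T (mod 2), r = 011111011100010:
  s[0] = (101010101010101)·(011111011100010) mod 2 = 0+0+1+0+1+0+0+0+1+0+0+0+0+0+0 mod 2 = 1
  s[1] = (011001100110011)·(011111011100010) mod 2 = 0+1+1+0+0+1+0+0+0+1+0+0+0+1+0 mod 2 = 1
  s[2] = (000111100001111)·(011111011100010) mod 2 = 0+0+0+1+1+1+0+0+0+0+0+0+0+1+0 mod 2 = 0
  s[3] = (000000011111111)·(011111011100010) mod 2 = 0+0+0+0+0+0+0+1+1+1+0+0+0+1+0 mod 2 = 0
Syndrome = 1100
Column i of H is the binary representation of i, so the syndrome is the binary index of the flipped bit.
Read s = 1100 with s[0] as LSB: 1·2^0 + 1·2^1 + 0·2^2 + 0·2^3 = 3.
Error is at bit position 3.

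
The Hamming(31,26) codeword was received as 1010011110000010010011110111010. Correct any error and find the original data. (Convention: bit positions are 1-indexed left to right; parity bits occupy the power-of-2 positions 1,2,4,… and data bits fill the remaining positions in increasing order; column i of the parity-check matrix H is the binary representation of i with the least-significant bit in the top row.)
Syndrome s = H · r^T (mod 2), r = 1010011110000010010011110111010:
  s[0] = (1010101010101010101010101010101)·(1010011110000010010011110111010) mod 2 = 1+0+1+0+0+0+1+0+1+0+0+0+0+0+1+0+0+0+0+0+1+0+1+0+0+0+1+0+0+0+0 mod 2 = 0
  s[1] = (0110011001100110011001100110011)·(1010011110000010010011110111010) mod 2 = 0+0+1+0+0+1+1+0+0+0+0+0+0+0+1+0+0+1+0+0+0+1+1+0+0+1+1+0+0+1+0 mod 2 = 0
  s[2] = (0001111000011110000111100001111)·(1010011110000010010011110111010) mod 2 = 0+0+0+0+0+1+1+0+0+0+0+0+0+0+1+0+0+0+0+0+1+1+1+0+0+0+0+1+0+1+0 mod 2 = 0
  s[3] = (0000000111111110000000011111111)·(1010011110000010010011110111010) mod 2 = 0+0+0+0+0+0+0+1+1+0+0+0+0+0+1+0+0+0+0+0+0+0+0+1+0+1+1+1+0+1+0 mod 2 = 0
  s[4] = (0000000000000001111111111111111)·(1010011110000010010011110111010) mod 2 = 0+0+0+0+0+0+0+0+0+0+0+0+0+0+0+0+0+1+0+0+1+1+1+1+0+1+1+1+0+1+0 mod 2 = 1
Syndrome = 00001
Column 16 of H equals this syndrome → error at bit 16 (1-indexed).
Flip bit 16: 1010011110000010010011110111010 → 1010011110000011010011110111010
Extract data bits at positions {3,5,6,7,9,10,11,12,13,14,15,17,18,19,20,21,22,23,24,25,26,27,28,29,30,31}: 10111000001010011110111010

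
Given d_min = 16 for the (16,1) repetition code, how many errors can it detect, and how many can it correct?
Detection only: up to d_min − 1 = 15 errors.
Correction: up to ⌊(d_min − 1)/2⌋ = ⌊15/2⌋ = 7 errors.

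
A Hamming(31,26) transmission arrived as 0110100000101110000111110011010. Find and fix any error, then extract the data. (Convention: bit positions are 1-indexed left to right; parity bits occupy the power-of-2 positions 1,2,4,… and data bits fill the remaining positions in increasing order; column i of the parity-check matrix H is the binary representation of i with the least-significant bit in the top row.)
Syndrome s = H · r^T (mod 2), r = 0110100000101110000111110011010:
  s[0] = (1010101010101010101010101010101)·(0110100000101110000111110011010) mod 2 = 0+0+1+0+1+0+0+0+0+0+1+0+1+0+1+0+0+0+0+0+1+0+1+0+0+0+1+0+0+0+0 mod 2 = 0
  s[1] = (0110011001100110011001100110011)·(0110100000101110000111110011010) mod 2 = 0+1+1+0+0+0+0+0+0+0+1+0+0+1+1+0+0+0+0+0+0+1+1+0+0+0+1+0+0+1+0 mod 2 = 1
  s[2] = (0001111000011110000111100001111)·(0110100000101110000111110011010) mod 2 = 0+0+0+0+1+0+0+0+0+0+0+0+1+1+1+0+0+0+0+1+1+1+1+0+0+0+0+1+0+1+0 mod 2 = 0
  s[3] = (0000000111111110000000011111111)·(0110100000101110000111110011010) mod 2 = 0+0+0+0+0+0+0+0+0+0+1+0+1+1+1+0+0+0+0+0+0+0+0+1+0+0+1+1+0+1+0 mod 2 = 0
  s[4] = (0000000000000001111111111111111)·(0110100000101110000111110011010) mod 2 = 0+0+0+0+0+0+0+0+0+0+0+0+0+0+0+0+0+0+0+1+1+1+1+1+0+0+1+1+0+1+0 mod 2 = 0
Syndrome = 01000
Column 2 of H equals this syndrome → error at bit 2 (1-indexed).
Flip bit 2: 0110100000101110000111110011010 → 0010100000101110000111110011010
Extract data bits at positions {3,5,6,7,9,10,11,12,13,14,15,17,18,19,20,21,22,23,24,25,26,27,28,29,30,31}: 11000010111000111110011010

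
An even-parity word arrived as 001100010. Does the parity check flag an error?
Sum of received bits: 0+0+1+1+0+0+0+1+0 = 3; 3 mod 2 = 1. Result is 1 ≠ 0 → error detected.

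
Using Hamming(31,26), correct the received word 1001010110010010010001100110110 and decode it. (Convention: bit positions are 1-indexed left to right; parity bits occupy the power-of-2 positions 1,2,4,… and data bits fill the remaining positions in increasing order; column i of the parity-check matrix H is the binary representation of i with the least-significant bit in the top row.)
Syndrome s = H · r^T (mod 2), r = 1001010110010010010001100110110:
  s[0] = (1010101010101010101010101010101)·(1001010110010010010001100110110) mod 2 = 1+0+0+0+0+0+0+0+1+0+0+0+0+0+1+0+0+0+0+0+0+0+1+0+0+0+1+0+1+0+0 mod 2 = 0
  s[1] = (0110011001100110011001100110011)·(1001010110010010010001100110110) mod 2 = 0+0+0+0+0+1+0+0+0+0+0+0+0+0+1+0+0+1+0+0+0+1+1+0+0+1+1+0+0+1+0 mod 2 = 0
  s[2] = (0001111000011110000111100001111)·(1001010110010010010001100110110) mod 2 = 0+0+0+1+0+1+0+0+0+0+0+1+0+0+1+0+0+0+0+0+0+1+1+0+0+0+0+0+1+1+0 mod 2 = 0
  s[3] = (0000000111111110000000011111111)·(1001010110010010010001100110110) mod 2 = 0+0+0+0+0+0+0+1+1+0+0+1+0+0+1+0+0+0+0+0+0+0+0+0+0+1+1+0+1+1+0 mod 2 = 0
  s[4] = (0000000000000001111111111111111)·(1001010110010010010001100110110) mod 2 = 0+0+0+0+0+0+0+0+0+0+0+0+0+0+0+0+0+1+0+0+0+1+1+0+0+1+1+0+1+1+0 mod 2 = 1
Syndrome = 00001
Column 16 of H equals this syndrome → error at bit 16 (1-indexed).
Flip bit 16: 1001010110010010010001100110110 → 1001010110010011010001100110110
Extract data bits at positions {3,5,6,7,9,10,11,12,13,14,15,17,18,19,20,21,22,23,24,25,26,27,28,29,30,31}: 00101001001010001100110110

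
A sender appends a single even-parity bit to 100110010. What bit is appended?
Sum of data bits: 1+0+0+1+1+0+0+1+0 = 4.
4 mod 2 = 0, so parity bit = 0.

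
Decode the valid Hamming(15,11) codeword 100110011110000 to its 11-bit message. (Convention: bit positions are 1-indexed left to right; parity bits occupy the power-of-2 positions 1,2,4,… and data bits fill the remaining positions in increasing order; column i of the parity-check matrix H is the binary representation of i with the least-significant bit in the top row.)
Parity bits occupy power-of-2 positions; data bits are at positions {3,5,6,7,9,10,11,12,13,14,15} (1-indexed).
Extract: c[3]=0 c[5]=1 c[6]=0 c[7]=0 c[9]=1 c[10]=1 c[11]=1 c[12]=0 c[13]=0 c[14]=0 c[15]=0
Data = 01001110000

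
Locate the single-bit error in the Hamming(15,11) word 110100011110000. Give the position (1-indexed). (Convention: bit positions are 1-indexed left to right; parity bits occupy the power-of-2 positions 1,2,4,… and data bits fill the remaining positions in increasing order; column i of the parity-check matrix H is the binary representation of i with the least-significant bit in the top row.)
Syndrome s = H · r^T (mod 2), r = 110100011110000:
  s[0] = (101010101010101)·(110100011110000) mod 2 = 1+0+0+0+0+0+0+0+1+0+1+0+0+0+0 mod 2 = 1
  s[1] = (011001100110011)·(110100011110000) mod 2 = 0+1+0+0+0+0+0+0+0+1+1+0+0+0+0 mod 2 = 1
  s[2] = (000111100001111)·(110100011110000) mod 2 = 0+0+0+1+0+0+0+0+0+0+0+0+0+0+0 mod 2 = 1
  s[3] = (000000011111111)·(110100011110000) mod 2 = 0+0+0+0+0+0+0+1+1+1+1+0+0+0+0 mod 2 = 0
Syndrome = 1110
Column i of H is the binary representation of i, so the syndrome is the binary index of the flipped bit.
Read s = 1110 with s[0] as LSB: 1·2^0 + 1·2^1 + 1·2^2 + 0·2^3 = 7.
Error is at bit position 7.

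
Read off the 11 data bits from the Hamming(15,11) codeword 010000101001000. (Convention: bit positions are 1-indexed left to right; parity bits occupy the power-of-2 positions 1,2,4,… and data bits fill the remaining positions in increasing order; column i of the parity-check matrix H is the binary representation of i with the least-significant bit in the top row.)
Parity bits occupy power-of-2 positions; data bits are at positions {3,5,6,7,9,10,11,12,13,14,15} (1-indexed).
Extract: c[3]=0 c[5]=0 c[6]=0 c[7]=1 c[9]=1 c[10]=0 c[11]=0 c[12]=1 c[13]=0 c[14]=0 c[15]=0
Data = 00011001000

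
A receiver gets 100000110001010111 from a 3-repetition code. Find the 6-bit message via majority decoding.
Split into 3-bit blocks and majority-vote each:
  block 1 = 100: 1 ones, 2 zeros → 0
  block 2 = 000: 0 ones, 3 zeros → 0
  block 3 = 110: 2 ones, 1 zeros → 1
  block 4 = 001: 1 ones, 2 zeros → 0
  block 5 = 010: 1 ones, 2 zeros → 0
  block 6 = 111: 3 ones, 0 zeros → 1
Decoded = 001001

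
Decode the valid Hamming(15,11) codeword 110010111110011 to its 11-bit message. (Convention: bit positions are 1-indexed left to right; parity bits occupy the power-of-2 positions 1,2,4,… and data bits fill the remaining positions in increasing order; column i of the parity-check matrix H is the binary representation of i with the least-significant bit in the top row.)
Parity bits occupy power-of-2 positions; data bits are at positions {3,5,6,7,9,10,11,12,13,14,15} (1-indexed).
Extract: c[3]=0 c[5]=1 c[6]=0 c[7]=1 c[9]=1 c[10]=1 c[11]=1 c[12]=0 c[13]=0 c[14]=1 c[15]=1
Data = 01011110011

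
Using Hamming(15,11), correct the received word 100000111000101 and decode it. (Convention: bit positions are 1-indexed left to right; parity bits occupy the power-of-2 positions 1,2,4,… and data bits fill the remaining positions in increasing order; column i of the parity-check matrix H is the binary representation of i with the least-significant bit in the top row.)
Syndrome s = H · r^T (mod 2), r = 100000111000101:
  s[0] = (101010101010101)·(100000111000101) mod 2 = 1+0+0+0+0+0+1+0+1+0+0+0+1+0+1 mod 2 = 1
  s[1] = (011001100110011)·(100000111000101) mod 2 = 0+0+0+0+0+0+1+0+0+0+0+0+0+0+1 mod 2 = 0
  s[2] = (000111100001111)·(100000111000101) mod 2 = 0+0+0+0+0+0+1+0+0+0+0+0+1+0+1 mod 2 = 1
  s[3] = (000000011111111)·(100000111000101) mod 2 = 0+0+0+0+0+0+0+1+1+0+0+0+1+0+1 mod 2 = 0
Syndrome = 1010
Column 5 of H equals this syndrome → error at bit 5 (1-indexed).
Flip bit 5: 100000111000101 → 100010111000101
Extract data bits at positions {3,5,6,7,9,10,11,12,13,14,15}: 01011000101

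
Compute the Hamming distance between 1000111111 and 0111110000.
XOR = 1111001111, count of 1s = 8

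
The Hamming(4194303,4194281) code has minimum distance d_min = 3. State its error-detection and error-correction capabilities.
Detection only: up to d_min − 1 = 2 errors.
Correction: up to ⌊(d_min − 1)/2⌋ = ⌊2/2⌋ = 1 errors.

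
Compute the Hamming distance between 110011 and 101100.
XOR = 011111, count of 1s = 5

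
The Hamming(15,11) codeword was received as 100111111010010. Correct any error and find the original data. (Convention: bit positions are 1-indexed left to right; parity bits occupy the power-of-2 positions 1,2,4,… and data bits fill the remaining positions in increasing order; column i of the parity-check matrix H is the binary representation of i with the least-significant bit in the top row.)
Syndrome s = H · r^T (mod 2), r = 100111111010010:
  s[0] = (101010101010101)·(100111111010010) mod 2 = 1+0+0+0+1+0+1+0+1+0+1+0+0+0+0 mod 2 = 1
  s[1] = (011001100110011)·(100111111010010) mod 2 = 0+0+0+0+0+1+1+0+0+0+1+0+0+1+0 mod 2 = 0
  s[2] = (000111100001111)·(100111111010010) mod 2 = 0+0+0+1+1+1+1+0+0+0+0+0+0+1+0 mod 2 = 1
  s[3] = (000000011111111)·(100111111010010) mod 2 = 0+0+0+0+0+0+0+1+1+0+1+0+0+1+0 mod 2 = 0
Syndrome = 1010
Column 5 of H equals this syndrome → error at bit 5 (1-indexed).
Flip bit 5: 100111111010010 → 100101111010010
Extract data bits at positions {3,5,6,7,9,10,11,12,13,14,15}: 00111010010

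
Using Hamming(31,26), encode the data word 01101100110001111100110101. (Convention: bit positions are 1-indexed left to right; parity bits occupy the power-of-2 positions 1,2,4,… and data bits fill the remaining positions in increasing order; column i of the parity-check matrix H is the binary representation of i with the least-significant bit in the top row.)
Codeword c = d · G (mod 2), d = 01101100110001111100110101:
  c[0] = d·G[:,0] = (01101100110001111100110101)·(11011010101101010101010101) mod 2 = 0+1+0+0+1+0+0+0+1+0+0+0+0+1+0+1+0+1+0+0+0+1+0+1+0+1 mod 2 = 1
  c[1] = d·G[:,1] = (01101100110001111100110101)·(10110110011011001100110011) mod 2 = 0+0+1+0+0+1+0+0+0+1+0+0+0+1+0+0+1+1+0+0+1+1+0+0+0+1 mod 2 = 1
  c[2] = d·G[:,2] = (01101100110001111100110101)·(10000000000000000000000000) mod 2 = 0+0+0+0+0+0+0+0+0+0+0+0+0+0+0+0+0+0+0+0+0+0+0+0+0+0 mod 2 = 0
  c[3] = d·G[:,3] = (01101100110001111100110101)·(01110001111000111100001111) mod 2 = 0+1+1+0+0+0+0+0+1+1+0+0+0+0+1+1+1+1+0+0+0+0+0+1+0+1 mod 2 = 0
  c[4] = d·G[:,4] = (01101100110001111100110101)·(01000000000000000000000000) mod 2 = 0+1+0+0+0+0+0+0+0+0+0+0+0+0+0+0+0+0+0+0+0+0+0+0+0+0 mod 2 = 1
  c[5] = d·G[:,5] = (01101100110001111100110101)·(00100000000000000000000000) mod 2 = 0+0+1+0+0+0+0+0+0+0+0+0+0+0+0+0+0+0+0+0+0+0+0+0+0+0 mod 2 = 1
  c[6] = d·G[:,6] = (01101100110001111100110101)·(00010000000000000000000000) mod 2 = 0+0+0+0+0+0+0+0+0+0+0+0+0+0+0+0+0+0+0+0+0+0+0+0+0+0 mod 2 = 0
  c[7] = d·G[:,7] = (01101100110001111100110101)·(00001111111000000011111111) mod 2 = 0+0+0+0+1+1+0+0+1+1+0+0+0+0+0+0+0+0+0+0+1+1+0+1+0+1 mod 2 = 0
  c[8] = d·G[:,8] = (01101100110001111100110101)·(00001000000000000000000000) mod 2 = 0+0+0+0+1+0+0+0+0+0+0+0+0+0+0+0+0+0+0+0+0+0+0+0+0+0 mod 2 = 1
  c[9] = d·G[:,9] = (01101100110001111100110101)·(00000100000000000000000000) mod 2 = 0+0+0+0+0+1+0+0+0+0+0+0+0+0+0+0+0+0+0+0+0+0+0+0+0+0 mod 2 = 1
  c[10] = d·G[:,10] = (01101100110001111100110101)·(00000010000000000000000000) mod 2 = 0+0+0+0+0+0+0+0+0+0+0+0+0+0+0+0+0+0+0+0+0+0+0+0+0+0 mod 2 = 0
  c[11] = d·G[:,11] = (01101100110001111100110101)·(00000001000000000000000000) mod 2 = 0+0+0+0+0+0+0+0+0+0+0+0+0+0+0+0+0+0+0+0+0+0+0+0+0+0 mod 2 = 0
  c[12] = d·G[:,12] = (01101100110001111100110101)·(00000000100000000000000000) mod 2 = 0+0+0+0+0+0+0+0+1+0+0+0+0+0+0+0+0+0+0+0+0+0+0+0+0+0 mod 2 = 1
  c[13] = d·G[:,13] = (01101100110001111100110101)·(00000000010000000000000000) mod 2 = 0+0+0+0+0+0+0+0+0+1+0+0+0+0+0+0+0+0+0+0+0+0+0+0+0+0 mod 2 = 1
  c[14] = d·G[:,14] = (01101100110001111100110101)·(00000000001000000000000000) mod 2 = 0+0+0+0+0+0+0+0+0+0+0+0+0+0+0+0+0+0+0+0+0+0+0+0+0+0 mod 2 = 0
  c[15] = d·G[:,15] = (01101100110001111100110101)·(00000000000111111111111111) mod 2 = 0+0+0+0+0+0+0+0+0+0+0+0+0+1+1+1+1+1+0+0+1+1+0+1+0+1 mod 2 = 1
  c[16] = d·G[:,16] = (01101100110001111100110101)·(00000000000100000000000000) mod 2 = 0+0+0+0+0+0+0+0+0+0+0+0+0+0+0+0+0+0+0+0+0+0+0+0+0+0 mod 2 = 0
  c[17] = d·G[:,17] = (01101100110001111100110101)·(00000000000010000000000000) mod 2 = 0+0+0+0+0+0+0+0+0+0+0+0+0+0+0+0+0+0+0+0+0+0+0+0+0+0 mod 2 = 0
  c[18] = d·G[:,18] = (01101100110001111100110101)·(00000000000001000000000000) mod 2 = 0+0+0+0+0+0+0+0+0+0+0+0+0+1+0+0+0+0+0+0+0+0+0+0+0+0 mod 2 = 1
  c[19] = d·G[:,19] = (01101100110001111100110101)·(00000000000000100000000000) mod 2 = 0+0+0+0+0+0+0+0+0+0+0+0+0+0+1+0+0+0+0+0+0+0+0+0+0+0 mod 2 = 1
  c[20] = d·G[:,20] = (01101100110001111100110101)·(00000000000000010000000000) mod 2 = 0+0+0+0+0+0+0+0+0+0+0+0+0+0+0+1+0+0+0+0+0+0+0+0+0+0 mod 2 = 1
  c[21] = d·G[:,21] = (01101100110001111100110101)·(00000000000000001000000000) mod 2 = 0+0+0+0+0+0+0+0+0+0+0+0+0+0+0+0+1+0+0+0+0+0+0+0+0+0 mod 2 = 1
  c[22] = d·G[:,22] = (01101100110001111100110101)·(00000000000000000100000000) mod 2 = 0+0+0+0+0+0+0+0+0+0+0+0+0+0+0+0+0+1+0+0+0+0+0+0+0+0 mod 2 = 1
  c[23] = d·G[:,23] = (01101100110001111100110101)·(00000000000000000010000000) mod 2 = 0+0+0+0+0+0+0+0+0+0+0+0+0+0+0+0+0+0+0+0+0+0+0+0+0+0 mod 2 = 0
  c[24] = d·G[:,24] = (01101100110001111100110101)·(00000000000000000001000000) mod 2 = 0+0+0+0+0+0+0+0+0+0+0+0+0+0+0+0+0+0+0+0+0+0+0+0+0+0 mod 2 = 0
  c[25] = d·G[:,25] = (01101100110001111100110101)·(00000000000000000000100000) mod 2 = 0+0+0+0+0+0+0+0+0+0+0+0+0+0+0+0+0+0+0+0+1+0+0+0+0+0 mod 2 = 1
  c[26] = d·G[:,26] = (01101100110001111100110101)·(00000000000000000000010000) mod 2 = 0+0+0+0+0+0+0+0+0+0+0+0+0+0+0+0+0+0+0+0+0+1+0+0+0+0 mod 2 = 1
  c[27] = d·G[:,27] = (01101100110001111100110101)·(00000000000000000000001000) mod 2 = 0+0+0+0+0+0+0+0+0+0+0+0+0+0+0+0+0+0+0+0+0+0+0+0+0+0 mod 2 = 0
  c[28] = d·G[:,28] = (01101100110001111100110101)·(00000000000000000000000100) mod 2 = 0+0+0+0+0+0+0+0+0+0+0+0+0+0+0+0+0+0+0+0+0+0+0+1+0+0 mod 2 = 1
  c[29] = d·G[:,29] = (01101100110001111100110101)·(00000000000000000000000010) mod 2 = 0+0+0+0+0+0+0+0+0+0+0+0+0+0+0+0+0+0+0+0+0+0+0+0+0+0 mod 2 = 0
  c[30] = d·G[:,30] = (01101100110001111100110101)·(00000000000000000000000001) mod 2 = 0+0+0+0+0+0+0+0+0+0+0+0+0+0+0+0+0+0+0+0+0+0+0+0+0+1 mod 2 = 1
Codeword = 1100110011001101001111100110101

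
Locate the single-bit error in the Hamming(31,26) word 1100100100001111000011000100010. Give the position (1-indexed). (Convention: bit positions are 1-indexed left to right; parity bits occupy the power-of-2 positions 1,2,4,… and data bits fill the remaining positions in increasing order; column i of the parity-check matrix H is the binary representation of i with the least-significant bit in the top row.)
Syndrome s = H · r^T (mod 2), r = 1100100100001111000011000100010:
  s[0] = (1010101010101010101010101010101)·(1100100100001111000011000100010) mod 2 = 1+0+0+0+1+0+0+0+0+0+0+0+1+0+1+0+0+0+0+0+1+0+0+0+0+0+0+0+0+0+0 mod 2 = 1
  s[1] = (0110011001100110011001100110011)·(1100100100001111000011000100010) mod 2 = 0+1+0+0+0+0+0+0+0+0+0+0+0+1+1+0+0+0+0+0+0+1+0+0+0+1+0+0+0+1+0 mod 2 = 0
  s[2] = (0001111000011110000111100001111)·(1100100100001111000011000100010) mod 2 = 0+0+0+0+1+0+0+0+0+0+0+0+1+1+1+0+0+0+0+0+1+1+0+0+0+0+0+0+0+1+0 mod 2 = 1
  s[3] = (0000000111111110000000011111111)·(1100100100001111000011000100010) mod 2 = 0+0+0+0+0+0+0+1+0+0+0+0+1+1+1+0+0+0+0+0+0+0+0+0+0+1+0+0+0+1+0 mod 2 = 0
  s[4] = (0000000000000001111111111111111)·(1100100100001111000011000100010) mod 2 = 0+0+0+0+0+0+0+0+0+0+0+0+0+0+0+1+0+0+0+0+1+1+0+0+0+1+0+0+0+1+0 mod 2 = 1
Syndrome = 10101
Column i of H is the binary representation of i, so the syndrome is the binary index of the flipped bit.
Read s = 10101 with s[0] as LSB: 1·2^0 + 0·2^1 + 1·2^2 + 0·2^3 + 1·2^4 = 21.
Error is at bit position 21.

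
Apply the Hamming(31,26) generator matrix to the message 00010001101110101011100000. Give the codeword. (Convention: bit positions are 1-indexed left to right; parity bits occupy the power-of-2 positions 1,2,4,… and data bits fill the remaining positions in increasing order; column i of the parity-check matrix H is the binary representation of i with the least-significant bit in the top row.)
Codeword c = d · G (mod 2), d = 00010001101110101011100000:
  c[0] = d·G[:,0] = (00010001101110101011100000)·(11011010101101010101010101) mod 2 = 0+0+0+1+0+0+0+0+1+0+1+1+0+0+0+0+0+0+0+1+0+0+0+0+0+0 mod 2 = 1
  c[1] = d·G[:,1] = (00010001101110101011100000)·(10110110011011001100110011) mod 2 = 0+0+0+1+0+0+0+0+0+0+1+0+1+0+0+0+1+0+0+0+1+0+0+0+0+0 mod 2 = 1
  c[2] = d·G[:,2] = (00010001101110101011100000)·(10000000000000000000000000) mod 2 = 0+0+0+0+0+0+0+0+0+0+0+0+0+0+0+0+0+0+0+0+0+0+0+0+0+0 mod 2 = 0
  c[3] = d·G[:,3] = (00010001101110101011100000)·(01110001111000111100001111) mod 2 = 0+0+0+1+0+0+0+1+1+0+1+0+0+0+1+0+1+0+0+0+0+0+0+0+0+0 mod 2 = 0
  c[4] = d·G[:,4] = (00010001101110101011100000)·(01000000000000000000000000) mod 2 = 0+0+0+0+0+0+0+0+0+0+0+0+0+0+0+0+0+0+0+0+0+0+0+0+0+0 mod 2 = 0
  c[5] = d·G[:,5] = (00010001101110101011100000)·(00100000000000000000000000) mod 2 = 0+0+0+0+0+0+0+0+0+0+0+0+0+0+0+0+0+0+0+0+0+0+0+0+0+0 mod 2 = 0
  c[6] = d·G[:,6] = (00010001101110101011100000)·(00010000000000000000000000) mod 2 = 0+0+0+1+0+0+0+0+0+0+0+0+0+0+0+0+0+0+0+0+0+0+0+0+0+0 mod 2 = 1
  c[7] = d·G[:,7] = (00010001101110101011100000)·(00001111111000000011111111) mod 2 = 0+0+0+0+0+0+0+1+1+0+1+0+0+0+0+0+0+0+1+1+1+0+0+0+0+0 mod 2 = 0
  c[8] = d·G[:,8] = (00010001101110101011100000)·(00001000000000000000000000) mod 2 = 0+0+0+0+0+0+0+0+0+0+0+0+0+0+0+0+0+0+0+0+0+0+0+0+0+0 mod 2 = 0
  c[9] = d·G[:,9] = (00010001101110101011100000)·(00000100000000000000000000) mod 2 = 0+0+0+0+0+0+0+0+0+0+0+0+0+0+0+0+0+0+0+0+0+0+0+0+0+0 mod 2 = 0
  c[10] = d·G[:,10] = (00010001101110101011100000)·(00000010000000000000000000) mod 2 = 0+0+0+0+0+0+0+0+0+0+0+0+0+0+0+0+0+0+0+0+0+0+0+0+0+0 mod 2 = 0
  c[11] = d·G[:,11] = (00010001101110101011100000)·(00000001000000000000000000) mod 2 = 0+0+0+0+0+0+0+1+0+0+0+0+0+0+0+0+0+0+0+0+0+0+0+0+0+0 mod 2 = 1
  c[12] = d·G[:,12] = (00010001101110101011100000)·(00000000100000000000000000) mod 2 = 0+0+0+0+0+0+0+0+1+0+0+0+0+0+0+0+0+0+0+0+0+0+0+0+0+0 mod 2 = 1
  c[13] = d·G[:,13] = (00010001101110101011100000)·(00000000010000000000000000) mod 2 = 0+0+0+0+0+0+0+0+0+0+0+0+0+0+0+0+0+0+0+0+0+0+0+0+0+0 mod 2 = 0
  c[14] = d·G[:,14] = (00010001101110101011100000)·(00000000001000000000000000) mod 2 = 0+0+0+0+0+0+0+0+0+0+1+0+0+0+0+0+0+0+0+0+0+0+0+0+0+0 mod 2 = 1
  c[15] = d·G[:,15] = (00010001101110101011100000)·(00000000000111111111111111) mod 2 = 0+0+0+0+0+0+0+0+0+0+0+1+1+0+1+0+1+0+1+1+1+0+0+0+0+0 mod 2 = 1
  c[16] = d·G[:,16] = (00010001101110101011100000)·(00000000000100000000000000) mod 2 = 0+0+0+0+0+0+0+0+0+0+0+1+0+0+0+0+0+0+0+0+0+0+0+0+0+0 mod 2 = 1
  c[17] = d·G[:,17] = (00010001101110101011100000)·(00000000000010000000000000) mod 2 = 0+0+0+0+0+0+0+0+0+0+0+0+1+0+0+0+0+0+0+0+0+0+0+0+0+0 mod 2 = 1
  c[18] = d·G[:,18] = (00010001101110101011100000)·(00000000000001000000000000) mod 2 = 0+0+0+0+0+0+0+0+0+0+0+0+0+0+0+0+0+0+0+0+0+0+0+0+0+0 mod 2 = 0
  c[19] = d·G[:,19] = (00010001101110101011100000)·(00000000000000100000000000) mod 2 = 0+0+0+0+0+0+0+0+0+0+0+0+0+0+1+0+0+0+0+0+0+0+0+0+0+0 mod 2 = 1
  c[20] = d·G[:,20] = (00010001101110101011100000)·(00000000000000010000000000) mod 2 = 0+0+0+0+0+0+0+0+0+0+0+0+0+0+0+0+0+0+0+0+0+0+0+0+0+0 mod 2 = 0
  c[21] = d·G[:,21] = (00010001101110101011100000)·(00000000000000001000000000) mod 2 = 0+0+0+0+0+0+0+0+0+0+0+0+0+0+0+0+1+0+0+0+0+0+0+0+0+0 mod 2 = 1
  c[22] = d·G[:,22] = (00010001101110101011100000)·(00000000000000000100000000) mod 2 = 0+0+0+0+0+0+0+0+0+0+0+0+0+0+0+0+0+0+0+0+0+0+0+0+0+0 mod 2 = 0
  c[23] = d·G[:,23] = (00010001101110101011100000)·(00000000000000000010000000) mod 2 = 0+0+0+0+0+0+0+0+0+0+0+0+0+0+0+0+0+0+1+0+0+0+0+0+0+0 mod 2 = 1
  c[24] = d·G[:,24] = (00010001101110101011100000)·(00000000000000000001000000) mod 2 = 0+0+0+0+0+0+0+0+0+0+0+0+0+0+0+0+0+0+0+1+0+0+0+0+0+0 mod 2 = 1
  c[25] = d·G[:,25] = (00010001101110101011100000)·(00000000000000000000100000) mod 2 = 0+0+0+0+0+0+0+0+0+0+0+0+0+0+0+0+0+0+0+0+1+0+0+0+0+0 mod 2 = 1
  c[26] = d·G[:,26] = (00010001101110101011100000)·(00000000000000000000010000) mod 2 = 0+0+0+0+0+0+0+0+0+0+0+0+0+0+0+0+0+0+0+0+0+0+0+0+0+0 mod 2 = 0
  c[27] = d·G[:,27] = (00010001101110101011100000)·(00000000000000000000001000) mod 2 = 0+0+0+0+0+0+0+0+0+0+0+0+0+0+0+0+0+0+0+0+0+0+0+0+0+0 mod 2 = 0
  c[28] = d·G[:,28] = (00010001101110101011100000)·(00000000000000000000000100) mod 2 = 0+0+0+0+0+0+0+0+0+0+0+0+0+0+0+0+0+0+0+0+0+0+0+0+0+0 mod 2 = 0
  c[29] = d·G[:,29] = (00010001101110101011100000)·(00000000000000000000000010) mod 2 = 0+0+0+0+0+0+0+0+0+0+0+0+0+0+0+0+0+0+0+0+0+0+0+0+0+0 mod 2 = 0
  c[30] = d·G[:,30] = (00010001101110101011100000)·(00000000000000000000000001) mod 2 = 0+0+0+0+0+0+0+0+0+0+0+0+0+0+0+0+0+0+0+0+0+0+0+0+0+0 mod 2 = 0
Codeword = 1100001000011011110101011100000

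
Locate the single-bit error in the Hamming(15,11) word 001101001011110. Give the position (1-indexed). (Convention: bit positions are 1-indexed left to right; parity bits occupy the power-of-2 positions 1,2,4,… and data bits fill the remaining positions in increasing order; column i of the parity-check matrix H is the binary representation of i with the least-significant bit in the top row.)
Syndrome s = H · r^T (mod 2), r = 001101001011110:
  s[0] = (101010101010101)·(001101001011110) mod 2 = 0+0+1+0+0+0+0+0+1+0+1+0+1+0+0 mod 2 = 0
  s[1] = (011001100110011)·(001101001011110) mod 2 = 0+0+1+0+0+1+0+0+0+0+1+0+0+1+0 mod 2 = 0
  s[2] = (000111100001111)·(001101001011110) mod 2 = 0+0+0+1+0+1+0+0+0+0+0+1+1+1+0 mod 2 = 1
  s[3] = (000000011111111)·(001101001011110) mod 2 = 0+0+0+0+0+0+0+0+1+0+1+1+1+1+0 mod 2 = 1
Syndrome = 0011
Column i of H is the binary representation of i, so the syndrome is the binary index of the flipped bit.
Read s = 0011 with s[0] as LSB: 0·2^0 + 0·2^1 + 1·2^2 + 1·2^3 = 12.
Error is at bit position 12.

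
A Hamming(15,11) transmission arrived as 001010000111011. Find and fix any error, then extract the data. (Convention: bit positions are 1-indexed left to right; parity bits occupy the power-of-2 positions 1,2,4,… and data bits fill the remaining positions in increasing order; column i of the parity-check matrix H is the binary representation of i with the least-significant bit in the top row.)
Syndrome s = H · r^T (mod 2), r = 001010000111011:
  s[0] = (101010101010101)·(001010000111011) mod 2 = 0+0+1+0+1+0+0+0+0+0+1+0+0+0+1 mod 2 = 0
  s[1] = (011001100110011)·(001010000111011) mod 2 = 0+0+1+0+0+0+0+0+0+1+1+0+0+1+1 mod 2 = 1
  s[2] = (000111100001111)·(001010000111011) mod 2 = 0+0+0+0+1+0+0+0+0+0+0+1+0+1+1 mod 2 = 0
  s[3] = (000000011111111)·(001010000111011) mod 2 = 0+0+0+0+0+0+0+0+0+1+1+1+0+1+1 mod 2 = 1
Syndrome = 0101
Column 10 of H equals this syndrome → error at bit 10 (1-indexed).
Flip bit 10: 001010000111011 → 001010000011011
Extract data bits at positions {3,5,6,7,9,10,11,12,13,14,15}: 11000011011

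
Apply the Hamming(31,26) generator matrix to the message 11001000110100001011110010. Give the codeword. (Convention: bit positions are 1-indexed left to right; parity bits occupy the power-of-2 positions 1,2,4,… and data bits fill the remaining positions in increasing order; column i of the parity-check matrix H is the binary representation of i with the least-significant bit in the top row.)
Codeword c = d · G (mod 2), d = 11001000110100001011110010:
  c[0] = d·G[:,0] = (11001000110100001011110010)·(11011010101101010101010101) mod 2 = 1+1+0+0+1+0+0+0+1+0+0+1+0+0+0+0+0+0+0+1+0+1+0+0+0+0 mod 2 = 1
  c[1] = d·G[:,1] = (11001000110100001011110010)·(10110110011011001100110011) mod 2 = 1+0+0+0+0+0+0+0+0+1+0+0+0+0+0+0+1+0+0+0+1+1+0+0+1+0 mod 2 = 0
  c[2] = d·G[:,2] = (11001000110100001011110010)·(10000000000000000000000000) mod 2 = 1+0+0+0+0+0+0+0+0+0+0+0+0+0+0+0+0+0+0+0+0+0+0+0+0+0 mod 2 = 1
  c[3] = d·G[:,3] = (11001000110100001011110010)·(01110001111000111100001111) mod 2 = 0+1+0+0+0+0+0+0+1+1+0+0+0+0+0+0+1+0+0+0+0+0+0+0+1+0 mod 2 = 1
  c[4] = d·G[:,4] = (11001000110100001011110010)·(01000000000000000000000000) mod 2 = 0+1+0+0+0+0+0+0+0+0+0+0+0+0+0+0+0+0+0+0+0+0+0+0+0+0 mod 2 = 1
  c[5] = d·G[:,5] = (11001000110100001011110010)·(00100000000000000000000000) mod 2 = 0+0+0+0+0+0+0+0+0+0+0+0+0+0+0+0+0+0+0+0+0+0+0+0+0+0 mod 2 = 0
  c[6] = d·G[:,6] = (11001000110100001011110010)·(00010000000000000000000000) mod 2 = 0+0+0+0+0+0+0+0+0+0+0+0+0+0+0+0+0+0+0+0+0+0+0+0+0+0 mod 2 = 0
  c[7] = d·G[:,7] = (11001000110100001011110010)·(00001111111000000011111111) mod 2 = 0+0+0+0+1+0+0+0+1+1+0+0+0+0+0+0+0+0+1+1+1+1+0+0+1+0 mod 2 = 0
  c[8] = d·G[:,8] = (11001000110100001011110010)·(00001000000000000000000000) mod 2 = 0+0+0+0+1+0+0+0+0+0+0+0+0+0+0+0+0+0+0+0+0+0+0+0+0+0 mod 2 = 1
  c[9] = d·G[:,9] = (11001000110100001011110010)·(00000100000000000000000000) mod 2 = 0+0+0+0+0+0+0+0+0+0+0+0+0+0+0+0+0+0+0+0+0+0+0+0+0+0 mod 2 = 0
  c[10] = d·G[:,10] = (11001000110100001011110010)·(00000010000000000000000000) mod 2 = 0+0+0+0+0+0+0+0+0+0+0+0+0+0+0+0+0+0+0+0+0+0+0+0+0+0 mod 2 = 0
  c[11] = d·G[:,11] = (11001000110100001011110010)·(00000001000000000000000000) mod 2 = 0+0+0+0+0+0+0+0+0+0+0+0+0+0+0+0+0+0+0+0+0+0+0+0+0+0 mod 2 = 0
  c[12] = d·G[:,12] = (11001000110100001011110010)·(00000000100000000000000000) mod 2 = 0+0+0+0+0+0+0+0+1+0+0+0+0+0+0+0+0+0+0+0+0+0+0+0+0+0 mod 2 = 1
  c[13] = d·G[:,13] = (11001000110100001011110010)·(00000000010000000000000000) mod 2 = 0+0+0+0+0+0+0+0+0+1+0+0+0+0+0+0+0+0+0+0+0+0+0+0+0+0 mod 2 = 1
  c[14] = d·G[:,14] = (11001000110100001011110010)·(00000000001000000000000000) mod 2 = 0+0+0+0+0+0+0+0+0+0+0+0+0+0+0+0+0+0+0+0+0+0+0+0+0+0 mod 2 = 0
  c[15] = d·G[:,15] = (11001000110100001011110010)·(00000000000111111111111111) mod 2 = 0+0+0+0+0+0+0+0+0+0+0+1+0+0+0+0+1+0+1+1+1+1+0+0+1+0 mod 2 = 1
  c[16] = d·G[:,16] = (11001000110100001011110010)·(00000000000100000000000000) mod 2 = 0+0+0+0+0+0+0+0+0+0+0+1+0+0+0+0+0+0+0+0+0+0+0+0+0+0 mod 2 = 1
  c[17] = d·G[:,17] = (11001000110100001011110010)·(00000000000010000000000000) mod 2 = 0+0+0+0+0+0+0+0+0+0+0+0+0+0+0+0+0+0+0+0+0+0+0+0+0+0 mod 2 = 0
  c[18] = d·G[:,18] = (11001000110100001011110010)·(00000000000001000000000000) mod 2 = 0+0+0+0+0+0+0+0+0+0+0+0+0+0+0+0+0+0+0+0+0+0+0+0+0+0 mod 2 = 0
  c[19] = d·G[:,19] = (11001000110100001011110010)·(00000000000000100000000000) mod 2 = 0+0+0+0+0+0+0+0+0+0+0+0+0+0+0+0+0+0+0+0+0+0+0+0+0+0 mod 2 = 0
  c[20] = d·G[:,20] = (11001000110100001011110010)·(00000000000000010000000000) mod 2 = 0+0+0+0+0+0+0+0+0+0+0+0+0+0+0+0+0+0+0+0+0+0+0+0+0+0 mod 2 = 0
  c[21] = d·G[:,21] = (11001000110100001011110010)·(00000000000000001000000000) mod 2 = 0+0+0+0+0+0+0+0+0+0+0+0+0+0+0+0+1+0+0+0+0+0+0+0+0+0 mod 2 = 1
  c[22] = d·G[:,22] = (11001000110100001011110010)·(00000000000000000100000000) mod 2 = 0+0+0+0+0+0+0+0+0+0+0+0+0+0+0+0+0+0+0+0+0+0+0+0+0+0 mod 2 = 0
  c[23] = d·G[:,23] = (11001000110100001011110010)·(00000000000000000010000000) mod 2 = 0+0+0+0+0+0+0+0+0+0+0+0+0+0+0+0+0+0+1+0+0+0+0+0+0+0 mod 2 = 1
  c[24] = d·G[:,24] = (11001000110100001011110010)·(00000000000000000001000000) mod 2 = 0+0+0+0+0+0+0+0+0+0+0+0+0+0+0+0+0+0+0+1+0+0+0+0+0+0 mod 2 = 1
  c[25] = d·G[:,25] = (11001000110100001011110010)·(00000000000000000000100000) mod 2 = 0+0+0+0+0+0+0+0+0+0+0+0+0+0+0+0+0+0+0+0+1+0+0+0+0+0 mod 2 = 1
  c[26] = d·G[:,26] = (11001000110100001011110010)·(00000000000000000000010000) mod 2 = 0+0+0+0+0+0+0+0+0+0+0+0+0+0+0+0+0+0+0+0+0+1+0+0+0+0 mod 2 = 1
  c[27] = d·G[:,27] = (11001000110100001011110010)·(00000000000000000000001000) mod 2 = 0+0+0+0+0+0+0+0+0+0+0+0+0+0+0+0+0+0+0+0+0+0+0+0+0+0 mod 2 = 0
  c[28] = d·G[:,28] = (11001000110100001011110010)·(00000000000000000000000100) mod 2 = 0+0+0+0+0+0+0+0+0+0+0+0+0+0+0+0+0+0+0+0+0+0+0+0+0+0 mod 2 = 0
  c[29] = d·G[:,29] = (11001000110100001011110010)·(00000000000000000000000010) mod 2 = 0+0+0+0+0+0+0+0+0+0+0+0+0+0+0+0+0+0+0+0+0+0+0+0+1+0 mod 2 = 1
  c[30] = d·G[:,30] = (11001000110100001011110010)·(00000000000000000000000001) mod 2 = 0+0+0+0+0+0+0+0+0+0+0+0+0+0+0+0+0+0+0+0+0+0+0+0+0+0 mod 2 = 0
Codeword = 1011100010001101100001011110010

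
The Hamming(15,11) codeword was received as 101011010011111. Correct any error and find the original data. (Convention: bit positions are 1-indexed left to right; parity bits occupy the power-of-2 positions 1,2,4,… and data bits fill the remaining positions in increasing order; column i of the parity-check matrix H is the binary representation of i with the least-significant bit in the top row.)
Syndrome s = H · r^T (mod 2), r = 101011010011111:
  s[0] = (101010101010101)·(101011010011111) mod 2 = 1+0+1+0+1+0+0+0+0+0+1+0+1+0+1 mod 2 = 0
  s[1] = (011001100110011)·(101011010011111) mod 2 = 0+0+1+0+0+1+0+0+0+0+1+0+0+1+1 mod 2 = 1
  s[2] = (000111100001111)·(101011010011111) mod 2 = 0+0+0+0+1+1+0+0+0+0+0+1+1+1+1 mod 2 = 0
  s[3] = (000000011111111)·(101011010011111) mod 2 = 0+0+0+0+0+0+0+1+0+0+1+1+1+1+1 mod 2 = 0
Syndrome = 0100
Column 2 of H equals this syndrome → error at bit 2 (1-indexed).
Flip bit 2: 101011010011111 → 111011010011111
Extract data bits at positions {3,5,6,7,9,10,11,12,13,14,15}: 11100011111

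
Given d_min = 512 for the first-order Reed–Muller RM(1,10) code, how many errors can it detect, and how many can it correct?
Detection only: up to d_min − 1 = 511 errors.
Correction: up to ⌊(d_min − 1)/2⌋ = ⌊511/2⌋ = 255 errors.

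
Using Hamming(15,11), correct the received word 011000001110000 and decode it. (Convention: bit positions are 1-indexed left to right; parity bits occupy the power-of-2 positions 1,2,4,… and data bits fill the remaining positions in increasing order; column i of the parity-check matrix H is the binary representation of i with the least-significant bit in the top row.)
Syndrome s = H · r^T (mod 2), r = 011000001110000:
  s[0] = (101010101010101)·(011000001110000) mod 2 = 0+0+1+0+0+0+0+0+1+0+1+0+0+0+0 mod 2 = 1
  s[1] = (011001100110011)·(011000001110000) mod 2 = 0+1+1+0+0+0+0+0+0+1+1+0+0+0+0 mod 2 = 0
  s[2] = (000111100001111)·(011000001110000) mod 2 = 0+0+0+0+0+0+0+0+0+0+0+0+0+0+0 mod 2 = 0
  s[3] = (000000011111111)·(011000001110000) mod 2 = 0+0+0+0+0+0+0+0+1+1+1+0+0+0+0 mod 2 = 1
Syndrome = 1001
Column 9 of H equals this syndrome → error at bit 9 (1-indexed).
Flip bit 9: 011000001110000 → 011000000110000
Extract data bits at positions {3,5,6,7,9,10,11,12,13,14,15}: 10000110000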